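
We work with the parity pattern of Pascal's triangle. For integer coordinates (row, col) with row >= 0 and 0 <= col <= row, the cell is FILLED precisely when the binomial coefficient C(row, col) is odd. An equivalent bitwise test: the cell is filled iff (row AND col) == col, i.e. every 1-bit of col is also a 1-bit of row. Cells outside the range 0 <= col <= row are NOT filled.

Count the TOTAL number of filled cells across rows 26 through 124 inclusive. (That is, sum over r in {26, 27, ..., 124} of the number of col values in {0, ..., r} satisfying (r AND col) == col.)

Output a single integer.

r26=11010 pc3: +8 =8
r27=11011 pc4: +16 =24
r28=11100 pc3: +8 =32
r29=11101 pc4: +16 =48
r30=11110 pc4: +16 =64
r31=11111 pc5: +32 =96
r32=100000 pc1: +2 =98
r33=100001 pc2: +4 =102
r34=100010 pc2: +4 =106
r35=100011 pc3: +8 =114
r36=100100 pc2: +4 =118
r37=100101 pc3: +8 =126
r38=100110 pc3: +8 =134
r39=100111 pc4: +16 =150
r40=101000 pc2: +4 =154
r41=101001 pc3: +8 =162
r42=101010 pc3: +8 =170
r43=101011 pc4: +16 =186
r44=101100 pc3: +8 =194
r45=101101 pc4: +16 =210
r46=101110 pc4: +16 =226
r47=101111 pc5: +32 =258
r48=110000 pc2: +4 =262
r49=110001 pc3: +8 =270
r50=110010 pc3: +8 =278
r51=110011 pc4: +16 =294
r52=110100 pc3: +8 =302
r53=110101 pc4: +16 =318
r54=110110 pc4: +16 =334
r55=110111 pc5: +32 =366
r56=111000 pc3: +8 =374
r57=111001 pc4: +16 =390
r58=111010 pc4: +16 =406
r59=111011 pc5: +32 =438
r60=111100 pc4: +16 =454
r61=111101 pc5: +32 =486
r62=111110 pc5: +32 =518
r63=111111 pc6: +64 =582
r64=1000000 pc1: +2 =584
r65=1000001 pc2: +4 =588
r66=1000010 pc2: +4 =592
r67=1000011 pc3: +8 =600
r68=1000100 pc2: +4 =604
r69=1000101 pc3: +8 =612
r70=1000110 pc3: +8 =620
r71=1000111 pc4: +16 =636
r72=1001000 pc2: +4 =640
r73=1001001 pc3: +8 =648
r74=1001010 pc3: +8 =656
r75=1001011 pc4: +16 =672
r76=1001100 pc3: +8 =680
r77=1001101 pc4: +16 =696
r78=1001110 pc4: +16 =712
r79=1001111 pc5: +32 =744
r80=1010000 pc2: +4 =748
r81=1010001 pc3: +8 =756
r82=1010010 pc3: +8 =764
r83=1010011 pc4: +16 =780
r84=1010100 pc3: +8 =788
r85=1010101 pc4: +16 =804
r86=1010110 pc4: +16 =820
r87=1010111 pc5: +32 =852
r88=1011000 pc3: +8 =860
r89=1011001 pc4: +16 =876
r90=1011010 pc4: +16 =892
r91=1011011 pc5: +32 =924
r92=1011100 pc4: +16 =940
r93=1011101 pc5: +32 =972
r94=1011110 pc5: +32 =1004
r95=1011111 pc6: +64 =1068
r96=1100000 pc2: +4 =1072
r97=1100001 pc3: +8 =1080
r98=1100010 pc3: +8 =1088
r99=1100011 pc4: +16 =1104
r100=1100100 pc3: +8 =1112
r101=1100101 pc4: +16 =1128
r102=1100110 pc4: +16 =1144
r103=1100111 pc5: +32 =1176
r104=1101000 pc3: +8 =1184
r105=1101001 pc4: +16 =1200
r106=1101010 pc4: +16 =1216
r107=1101011 pc5: +32 =1248
r108=1101100 pc4: +16 =1264
r109=1101101 pc5: +32 =1296
r110=1101110 pc5: +32 =1328
r111=1101111 pc6: +64 =1392
r112=1110000 pc3: +8 =1400
r113=1110001 pc4: +16 =1416
r114=1110010 pc4: +16 =1432
r115=1110011 pc5: +32 =1464
r116=1110100 pc4: +16 =1480
r117=1110101 pc5: +32 =1512
r118=1110110 pc5: +32 =1544
r119=1110111 pc6: +64 =1608
r120=1111000 pc4: +16 =1624
r121=1111001 pc5: +32 =1656
r122=1111010 pc5: +32 =1688
r123=1111011 pc6: +64 =1752
r124=1111100 pc5: +32 =1784

Answer: 1784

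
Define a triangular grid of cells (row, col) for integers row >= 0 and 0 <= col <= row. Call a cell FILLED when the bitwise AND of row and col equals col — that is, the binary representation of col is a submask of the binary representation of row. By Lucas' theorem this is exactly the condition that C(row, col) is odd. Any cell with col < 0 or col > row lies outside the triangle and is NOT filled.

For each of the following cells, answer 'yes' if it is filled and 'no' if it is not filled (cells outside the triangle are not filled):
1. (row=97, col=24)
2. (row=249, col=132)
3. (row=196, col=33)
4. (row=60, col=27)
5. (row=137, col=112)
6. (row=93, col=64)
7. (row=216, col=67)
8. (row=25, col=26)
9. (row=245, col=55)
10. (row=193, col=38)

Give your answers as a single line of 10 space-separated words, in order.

(97,24): row=0b1100001, col=0b11000, row AND col = 0b0 = 0; 0 != 24 -> empty
(249,132): row=0b11111001, col=0b10000100, row AND col = 0b10000000 = 128; 128 != 132 -> empty
(196,33): row=0b11000100, col=0b100001, row AND col = 0b0 = 0; 0 != 33 -> empty
(60,27): row=0b111100, col=0b11011, row AND col = 0b11000 = 24; 24 != 27 -> empty
(137,112): row=0b10001001, col=0b1110000, row AND col = 0b0 = 0; 0 != 112 -> empty
(93,64): row=0b1011101, col=0b1000000, row AND col = 0b1000000 = 64; 64 == 64 -> filled
(216,67): row=0b11011000, col=0b1000011, row AND col = 0b1000000 = 64; 64 != 67 -> empty
(25,26): col outside [0, 25] -> not filled
(245,55): row=0b11110101, col=0b110111, row AND col = 0b110101 = 53; 53 != 55 -> empty
(193,38): row=0b11000001, col=0b100110, row AND col = 0b0 = 0; 0 != 38 -> empty

Answer: no no no no no yes no no no no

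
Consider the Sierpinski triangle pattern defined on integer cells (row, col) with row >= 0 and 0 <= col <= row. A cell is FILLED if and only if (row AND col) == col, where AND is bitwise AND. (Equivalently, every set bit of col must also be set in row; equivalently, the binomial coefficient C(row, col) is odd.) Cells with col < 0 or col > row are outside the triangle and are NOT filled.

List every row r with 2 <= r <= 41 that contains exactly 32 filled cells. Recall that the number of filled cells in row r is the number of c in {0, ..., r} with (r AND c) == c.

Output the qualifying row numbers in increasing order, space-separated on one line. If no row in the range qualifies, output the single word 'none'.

Row r has 2^popcount(r) filled cells, so we need popcount(r) = log2(32) = 5.
Scan r = 2..41 and keep those with exactly 5 one-bits:
r=2=10 popcount=1 -> skip
r=3=11 popcount=2 -> skip
r=4=100 popcount=1 -> skip
r=5=101 popcount=2 -> skip
r=6=110 popcount=2 -> skip
r=7=111 popcount=3 -> skip
r=8=1000 popcount=1 -> skip
r=9=1001 popcount=2 -> skip
r=10=1010 popcount=2 -> skip
r=11=1011 popcount=3 -> skip
r=12=1100 popcount=2 -> skip
r=13=1101 popcount=3 -> skip
r=14=1110 popcount=3 -> skip
r=15=1111 popcount=4 -> skip
r=16=10000 popcount=1 -> skip
r=17=10001 popcount=2 -> skip
r=18=10010 popcount=2 -> skip
r=19=10011 popcount=3 -> skip
r=20=10100 popcount=2 -> skip
r=21=10101 popcount=3 -> skip
r=22=10110 popcount=3 -> skip
r=23=10111 popcount=4 -> skip
r=24=11000 popcount=2 -> skip
r=25=11001 popcount=3 -> skip
r=26=11010 popcount=3 -> skip
r=27=11011 popcount=4 -> skip
r=28=11100 popcount=3 -> skip
r=29=11101 popcount=4 -> skip
r=30=11110 popcount=4 -> skip
r=31=11111 popcount=5 -> KEEP
r=32=100000 popcount=1 -> skip
r=33=100001 popcount=2 -> skip
r=34=100010 popcount=2 -> skip
r=35=100011 popcount=3 -> skip
r=36=100100 popcount=2 -> skip
r=37=100101 popcount=3 -> skip
r=38=100110 popcount=3 -> skip
r=39=100111 popcount=4 -> skip
r=40=101000 popcount=2 -> skip
r=41=101001 popcount=3 -> skip
Kept rows: 31

Answer: 31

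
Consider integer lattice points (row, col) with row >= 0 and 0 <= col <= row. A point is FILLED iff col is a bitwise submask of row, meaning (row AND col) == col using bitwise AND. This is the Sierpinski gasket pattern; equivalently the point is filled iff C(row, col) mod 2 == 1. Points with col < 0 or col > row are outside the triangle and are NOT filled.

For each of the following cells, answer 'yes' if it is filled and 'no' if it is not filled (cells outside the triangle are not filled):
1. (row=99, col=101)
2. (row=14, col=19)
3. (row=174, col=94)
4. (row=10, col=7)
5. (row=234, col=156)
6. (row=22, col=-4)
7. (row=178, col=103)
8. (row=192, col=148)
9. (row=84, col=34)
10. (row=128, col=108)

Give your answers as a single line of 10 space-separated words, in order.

(99,101): col outside [0, 99] -> not filled
(14,19): col outside [0, 14] -> not filled
(174,94): row=0b10101110, col=0b1011110, row AND col = 0b1110 = 14; 14 != 94 -> empty
(10,7): row=0b1010, col=0b111, row AND col = 0b10 = 2; 2 != 7 -> empty
(234,156): row=0b11101010, col=0b10011100, row AND col = 0b10001000 = 136; 136 != 156 -> empty
(22,-4): col outside [0, 22] -> not filled
(178,103): row=0b10110010, col=0b1100111, row AND col = 0b100010 = 34; 34 != 103 -> empty
(192,148): row=0b11000000, col=0b10010100, row AND col = 0b10000000 = 128; 128 != 148 -> empty
(84,34): row=0b1010100, col=0b100010, row AND col = 0b0 = 0; 0 != 34 -> empty
(128,108): row=0b10000000, col=0b1101100, row AND col = 0b0 = 0; 0 != 108 -> empty

Answer: no no no no no no no no no no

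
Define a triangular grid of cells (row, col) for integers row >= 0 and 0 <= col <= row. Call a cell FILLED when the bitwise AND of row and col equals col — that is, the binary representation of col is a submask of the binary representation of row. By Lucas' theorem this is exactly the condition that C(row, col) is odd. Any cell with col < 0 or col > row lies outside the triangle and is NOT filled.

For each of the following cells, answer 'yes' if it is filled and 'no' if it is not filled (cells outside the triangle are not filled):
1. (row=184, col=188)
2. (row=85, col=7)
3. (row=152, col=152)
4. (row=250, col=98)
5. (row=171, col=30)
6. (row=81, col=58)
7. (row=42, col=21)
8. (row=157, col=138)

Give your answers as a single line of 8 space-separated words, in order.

(184,188): col outside [0, 184] -> not filled
(85,7): row=0b1010101, col=0b111, row AND col = 0b101 = 5; 5 != 7 -> empty
(152,152): row=0b10011000, col=0b10011000, row AND col = 0b10011000 = 152; 152 == 152 -> filled
(250,98): row=0b11111010, col=0b1100010, row AND col = 0b1100010 = 98; 98 == 98 -> filled
(171,30): row=0b10101011, col=0b11110, row AND col = 0b1010 = 10; 10 != 30 -> empty
(81,58): row=0b1010001, col=0b111010, row AND col = 0b10000 = 16; 16 != 58 -> empty
(42,21): row=0b101010, col=0b10101, row AND col = 0b0 = 0; 0 != 21 -> empty
(157,138): row=0b10011101, col=0b10001010, row AND col = 0b10001000 = 136; 136 != 138 -> empty

Answer: no no yes yes no no no no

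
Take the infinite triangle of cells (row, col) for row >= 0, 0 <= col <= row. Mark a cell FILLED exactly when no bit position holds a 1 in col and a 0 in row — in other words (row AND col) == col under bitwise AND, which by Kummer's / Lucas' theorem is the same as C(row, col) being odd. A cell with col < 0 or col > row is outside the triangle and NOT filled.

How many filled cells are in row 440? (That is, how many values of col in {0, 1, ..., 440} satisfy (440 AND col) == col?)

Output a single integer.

Answer: 32

Derivation:
440 in binary = 110111000
popcount(440) = number of 1-bits in 110111000 = 5
A col c satisfies (440 AND c) == c iff every set bit of c is also set in 440; each of the 5 set bits of 440 can independently be on or off in c.
count = 2^5 = 32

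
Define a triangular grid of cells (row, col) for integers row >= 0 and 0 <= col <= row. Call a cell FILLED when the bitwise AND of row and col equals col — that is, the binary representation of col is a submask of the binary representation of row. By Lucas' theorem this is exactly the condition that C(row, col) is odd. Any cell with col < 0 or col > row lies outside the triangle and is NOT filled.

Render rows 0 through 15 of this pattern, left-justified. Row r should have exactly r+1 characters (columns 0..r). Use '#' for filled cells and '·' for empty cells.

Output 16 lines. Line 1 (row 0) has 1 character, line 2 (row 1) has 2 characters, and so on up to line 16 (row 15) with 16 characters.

r0=0: #
r1=1: ##
r2=10: #·#
r3=11: ####
r4=100: #···#
r5=101: ##··##
r6=110: #·#·#·#
r7=111: ########
r8=1000: #·······#
r9=1001: ##······##
r10=1010: #·#·····#·#
r11=1011: ####····####
r12=1100: #···#···#···#
r13=1101: ##··##··##··##
r14=1110: #·#·#·#·#·#·#·#
r15=1111: ################

Answer: #
##
#·#
####
#···#
##··##
#·#·#·#
########
#·······#
##······##
#·#·····#·#
####····####
#···#···#···#
##··##··##··##
#·#·#·#·#·#·#·#
################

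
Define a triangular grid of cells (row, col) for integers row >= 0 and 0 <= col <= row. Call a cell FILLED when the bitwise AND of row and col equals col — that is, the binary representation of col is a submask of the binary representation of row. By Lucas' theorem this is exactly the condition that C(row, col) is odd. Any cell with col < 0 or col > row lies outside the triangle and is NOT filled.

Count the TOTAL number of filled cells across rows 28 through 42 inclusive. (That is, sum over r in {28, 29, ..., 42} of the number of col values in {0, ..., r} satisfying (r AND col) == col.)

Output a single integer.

r28=11100 pc3: +8 =8
r29=11101 pc4: +16 =24
r30=11110 pc4: +16 =40
r31=11111 pc5: +32 =72
r32=100000 pc1: +2 =74
r33=100001 pc2: +4 =78
r34=100010 pc2: +4 =82
r35=100011 pc3: +8 =90
r36=100100 pc2: +4 =94
r37=100101 pc3: +8 =102
r38=100110 pc3: +8 =110
r39=100111 pc4: +16 =126
r40=101000 pc2: +4 =130
r41=101001 pc3: +8 =138
r42=101010 pc3: +8 =146

Answer: 146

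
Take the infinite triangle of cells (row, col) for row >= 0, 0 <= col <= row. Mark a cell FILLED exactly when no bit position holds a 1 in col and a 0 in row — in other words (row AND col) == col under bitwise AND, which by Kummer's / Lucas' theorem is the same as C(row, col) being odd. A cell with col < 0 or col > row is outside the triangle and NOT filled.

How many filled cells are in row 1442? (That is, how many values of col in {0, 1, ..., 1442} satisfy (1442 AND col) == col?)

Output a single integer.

1442 in binary = 10110100010
popcount(1442) = number of 1-bits in 10110100010 = 5
A col c satisfies (1442 AND c) == c iff every set bit of c is also set in 1442; each of the 5 set bits of 1442 can independently be on or off in c.
count = 2^5 = 32

Answer: 32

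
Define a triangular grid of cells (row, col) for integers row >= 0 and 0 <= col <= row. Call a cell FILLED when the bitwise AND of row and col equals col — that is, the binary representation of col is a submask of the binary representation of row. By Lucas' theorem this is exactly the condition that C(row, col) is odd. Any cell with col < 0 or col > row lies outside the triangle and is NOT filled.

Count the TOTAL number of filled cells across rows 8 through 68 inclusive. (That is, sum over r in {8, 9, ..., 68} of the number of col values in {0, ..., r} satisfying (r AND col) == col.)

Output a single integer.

r8=1000 pc1: +2 =2
r9=1001 pc2: +4 =6
r10=1010 pc2: +4 =10
r11=1011 pc3: +8 =18
r12=1100 pc2: +4 =22
r13=1101 pc3: +8 =30
r14=1110 pc3: +8 =38
r15=1111 pc4: +16 =54
r16=10000 pc1: +2 =56
r17=10001 pc2: +4 =60
r18=10010 pc2: +4 =64
r19=10011 pc3: +8 =72
r20=10100 pc2: +4 =76
r21=10101 pc3: +8 =84
r22=10110 pc3: +8 =92
r23=10111 pc4: +16 =108
r24=11000 pc2: +4 =112
r25=11001 pc3: +8 =120
r26=11010 pc3: +8 =128
r27=11011 pc4: +16 =144
r28=11100 pc3: +8 =152
r29=11101 pc4: +16 =168
r30=11110 pc4: +16 =184
r31=11111 pc5: +32 =216
r32=100000 pc1: +2 =218
r33=100001 pc2: +4 =222
r34=100010 pc2: +4 =226
r35=100011 pc3: +8 =234
r36=100100 pc2: +4 =238
r37=100101 pc3: +8 =246
r38=100110 pc3: +8 =254
r39=100111 pc4: +16 =270
r40=101000 pc2: +4 =274
r41=101001 pc3: +8 =282
r42=101010 pc3: +8 =290
r43=101011 pc4: +16 =306
r44=101100 pc3: +8 =314
r45=101101 pc4: +16 =330
r46=101110 pc4: +16 =346
r47=101111 pc5: +32 =378
r48=110000 pc2: +4 =382
r49=110001 pc3: +8 =390
r50=110010 pc3: +8 =398
r51=110011 pc4: +16 =414
r52=110100 pc3: +8 =422
r53=110101 pc4: +16 =438
r54=110110 pc4: +16 =454
r55=110111 pc5: +32 =486
r56=111000 pc3: +8 =494
r57=111001 pc4: +16 =510
r58=111010 pc4: +16 =526
r59=111011 pc5: +32 =558
r60=111100 pc4: +16 =574
r61=111101 pc5: +32 =606
r62=111110 pc5: +32 =638
r63=111111 pc6: +64 =702
r64=1000000 pc1: +2 =704
r65=1000001 pc2: +4 =708
r66=1000010 pc2: +4 =712
r67=1000011 pc3: +8 =720
r68=1000100 pc2: +4 =724

Answer: 724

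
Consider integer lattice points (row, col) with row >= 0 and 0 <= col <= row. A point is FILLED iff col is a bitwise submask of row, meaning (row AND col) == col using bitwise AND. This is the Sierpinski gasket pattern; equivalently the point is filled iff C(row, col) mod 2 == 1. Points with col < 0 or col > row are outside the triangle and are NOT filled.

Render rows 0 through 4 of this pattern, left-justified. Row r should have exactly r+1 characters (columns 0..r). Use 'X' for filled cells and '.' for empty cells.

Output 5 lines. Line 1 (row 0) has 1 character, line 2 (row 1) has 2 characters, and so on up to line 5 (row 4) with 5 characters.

r0=0: X
r1=1: XX
r2=10: X.X
r3=11: XXXX
r4=100: X...X

Answer: X
XX
X.X
XXXX
X...X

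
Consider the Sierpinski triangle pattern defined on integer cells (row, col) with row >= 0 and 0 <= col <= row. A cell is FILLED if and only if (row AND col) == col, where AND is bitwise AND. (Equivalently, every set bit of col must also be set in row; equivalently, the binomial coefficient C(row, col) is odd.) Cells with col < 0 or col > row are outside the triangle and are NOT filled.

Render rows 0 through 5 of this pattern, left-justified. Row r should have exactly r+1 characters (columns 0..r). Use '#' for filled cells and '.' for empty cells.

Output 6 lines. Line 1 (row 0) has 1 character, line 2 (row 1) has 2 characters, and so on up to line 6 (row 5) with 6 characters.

r0=0: #
r1=1: ##
r2=10: #.#
r3=11: ####
r4=100: #...#
r5=101: ##..##

Answer: #
##
#.#
####
#...#
##..##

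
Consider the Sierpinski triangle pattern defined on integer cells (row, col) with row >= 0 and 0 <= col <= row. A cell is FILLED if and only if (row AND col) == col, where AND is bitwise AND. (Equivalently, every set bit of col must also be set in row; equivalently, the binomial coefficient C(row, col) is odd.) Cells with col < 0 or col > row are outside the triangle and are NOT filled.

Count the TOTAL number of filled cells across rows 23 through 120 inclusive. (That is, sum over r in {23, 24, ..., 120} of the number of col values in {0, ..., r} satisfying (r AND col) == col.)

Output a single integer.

r23=10111 pc4: +16 =16
r24=11000 pc2: +4 =20
r25=11001 pc3: +8 =28
r26=11010 pc3: +8 =36
r27=11011 pc4: +16 =52
r28=11100 pc3: +8 =60
r29=11101 pc4: +16 =76
r30=11110 pc4: +16 =92
r31=11111 pc5: +32 =124
r32=100000 pc1: +2 =126
r33=100001 pc2: +4 =130
r34=100010 pc2: +4 =134
r35=100011 pc3: +8 =142
r36=100100 pc2: +4 =146
r37=100101 pc3: +8 =154
r38=100110 pc3: +8 =162
r39=100111 pc4: +16 =178
r40=101000 pc2: +4 =182
r41=101001 pc3: +8 =190
r42=101010 pc3: +8 =198
r43=101011 pc4: +16 =214
r44=101100 pc3: +8 =222
r45=101101 pc4: +16 =238
r46=101110 pc4: +16 =254
r47=101111 pc5: +32 =286
r48=110000 pc2: +4 =290
r49=110001 pc3: +8 =298
r50=110010 pc3: +8 =306
r51=110011 pc4: +16 =322
r52=110100 pc3: +8 =330
r53=110101 pc4: +16 =346
r54=110110 pc4: +16 =362
r55=110111 pc5: +32 =394
r56=111000 pc3: +8 =402
r57=111001 pc4: +16 =418
r58=111010 pc4: +16 =434
r59=111011 pc5: +32 =466
r60=111100 pc4: +16 =482
r61=111101 pc5: +32 =514
r62=111110 pc5: +32 =546
r63=111111 pc6: +64 =610
r64=1000000 pc1: +2 =612
r65=1000001 pc2: +4 =616
r66=1000010 pc2: +4 =620
r67=1000011 pc3: +8 =628
r68=1000100 pc2: +4 =632
r69=1000101 pc3: +8 =640
r70=1000110 pc3: +8 =648
r71=1000111 pc4: +16 =664
r72=1001000 pc2: +4 =668
r73=1001001 pc3: +8 =676
r74=1001010 pc3: +8 =684
r75=1001011 pc4: +16 =700
r76=1001100 pc3: +8 =708
r77=1001101 pc4: +16 =724
r78=1001110 pc4: +16 =740
r79=1001111 pc5: +32 =772
r80=1010000 pc2: +4 =776
r81=1010001 pc3: +8 =784
r82=1010010 pc3: +8 =792
r83=1010011 pc4: +16 =808
r84=1010100 pc3: +8 =816
r85=1010101 pc4: +16 =832
r86=1010110 pc4: +16 =848
r87=1010111 pc5: +32 =880
r88=1011000 pc3: +8 =888
r89=1011001 pc4: +16 =904
r90=1011010 pc4: +16 =920
r91=1011011 pc5: +32 =952
r92=1011100 pc4: +16 =968
r93=1011101 pc5: +32 =1000
r94=1011110 pc5: +32 =1032
r95=1011111 pc6: +64 =1096
r96=1100000 pc2: +4 =1100
r97=1100001 pc3: +8 =1108
r98=1100010 pc3: +8 =1116
r99=1100011 pc4: +16 =1132
r100=1100100 pc3: +8 =1140
r101=1100101 pc4: +16 =1156
r102=1100110 pc4: +16 =1172
r103=1100111 pc5: +32 =1204
r104=1101000 pc3: +8 =1212
r105=1101001 pc4: +16 =1228
r106=1101010 pc4: +16 =1244
r107=1101011 pc5: +32 =1276
r108=1101100 pc4: +16 =1292
r109=1101101 pc5: +32 =1324
r110=1101110 pc5: +32 =1356
r111=1101111 pc6: +64 =1420
r112=1110000 pc3: +8 =1428
r113=1110001 pc4: +16 =1444
r114=1110010 pc4: +16 =1460
r115=1110011 pc5: +32 =1492
r116=1110100 pc4: +16 =1508
r117=1110101 pc5: +32 =1540
r118=1110110 pc5: +32 =1572
r119=1110111 pc6: +64 =1636
r120=1111000 pc4: +16 =1652

Answer: 1652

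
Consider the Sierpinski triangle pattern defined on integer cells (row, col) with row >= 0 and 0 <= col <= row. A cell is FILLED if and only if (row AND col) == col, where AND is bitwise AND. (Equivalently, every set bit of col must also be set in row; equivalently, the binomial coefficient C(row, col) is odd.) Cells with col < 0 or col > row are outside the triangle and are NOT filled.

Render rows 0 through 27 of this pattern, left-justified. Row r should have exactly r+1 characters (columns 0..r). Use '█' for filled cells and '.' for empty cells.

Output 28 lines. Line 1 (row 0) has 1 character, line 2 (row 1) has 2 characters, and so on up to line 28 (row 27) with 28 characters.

Answer: █
██
█.█
████
█...█
██..██
█.█.█.█
████████
█.......█
██......██
█.█.....█.█
████....████
█...█...█...█
██..██..██..██
█.█.█.█.█.█.█.█
████████████████
█...............█
██..............██
█.█.............█.█
████............████
█...█...........█...█
██..██..........██..██
█.█.█.█.........█.█.█.█
████████........████████
█.......█.......█.......█
██......██......██......██
█.█.....█.█.....█.█.....█.█
████....████....████....████

Derivation:
r0=0: █
r1=1: ██
r2=10: █.█
r3=11: ████
r4=100: █...█
r5=101: ██..██
r6=110: █.█.█.█
r7=111: ████████
r8=1000: █.......█
r9=1001: ██......██
r10=1010: █.█.....█.█
r11=1011: ████....████
r12=1100: █...█...█...█
r13=1101: ██..██..██..██
r14=1110: █.█.█.█.█.█.█.█
r15=1111: ████████████████
r16=10000: █...............█
r17=10001: ██..............██
r18=10010: █.█.............█.█
r19=10011: ████............████
r20=10100: █...█...........█...█
r21=10101: ██..██..........██..██
r22=10110: █.█.█.█.........█.█.█.█
r23=10111: ████████........████████
r24=11000: █.......█.......█.......█
r25=11001: ██......██......██......██
r26=11010: █.█.....█.█.....█.█.....█.█
r27=11011: ████....████....████....████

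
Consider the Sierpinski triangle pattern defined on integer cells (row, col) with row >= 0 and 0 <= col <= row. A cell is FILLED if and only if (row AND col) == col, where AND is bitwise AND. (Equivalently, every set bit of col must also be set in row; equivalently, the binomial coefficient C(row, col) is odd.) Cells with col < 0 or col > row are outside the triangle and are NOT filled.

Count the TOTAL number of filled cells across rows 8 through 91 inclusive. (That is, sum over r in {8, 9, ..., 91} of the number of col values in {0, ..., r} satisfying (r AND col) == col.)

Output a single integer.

Answer: 1044

Derivation:
r8=1000 pc1: +2 =2
r9=1001 pc2: +4 =6
r10=1010 pc2: +4 =10
r11=1011 pc3: +8 =18
r12=1100 pc2: +4 =22
r13=1101 pc3: +8 =30
r14=1110 pc3: +8 =38
r15=1111 pc4: +16 =54
r16=10000 pc1: +2 =56
r17=10001 pc2: +4 =60
r18=10010 pc2: +4 =64
r19=10011 pc3: +8 =72
r20=10100 pc2: +4 =76
r21=10101 pc3: +8 =84
r22=10110 pc3: +8 =92
r23=10111 pc4: +16 =108
r24=11000 pc2: +4 =112
r25=11001 pc3: +8 =120
r26=11010 pc3: +8 =128
r27=11011 pc4: +16 =144
r28=11100 pc3: +8 =152
r29=11101 pc4: +16 =168
r30=11110 pc4: +16 =184
r31=11111 pc5: +32 =216
r32=100000 pc1: +2 =218
r33=100001 pc2: +4 =222
r34=100010 pc2: +4 =226
r35=100011 pc3: +8 =234
r36=100100 pc2: +4 =238
r37=100101 pc3: +8 =246
r38=100110 pc3: +8 =254
r39=100111 pc4: +16 =270
r40=101000 pc2: +4 =274
r41=101001 pc3: +8 =282
r42=101010 pc3: +8 =290
r43=101011 pc4: +16 =306
r44=101100 pc3: +8 =314
r45=101101 pc4: +16 =330
r46=101110 pc4: +16 =346
r47=101111 pc5: +32 =378
r48=110000 pc2: +4 =382
r49=110001 pc3: +8 =390
r50=110010 pc3: +8 =398
r51=110011 pc4: +16 =414
r52=110100 pc3: +8 =422
r53=110101 pc4: +16 =438
r54=110110 pc4: +16 =454
r55=110111 pc5: +32 =486
r56=111000 pc3: +8 =494
r57=111001 pc4: +16 =510
r58=111010 pc4: +16 =526
r59=111011 pc5: +32 =558
r60=111100 pc4: +16 =574
r61=111101 pc5: +32 =606
r62=111110 pc5: +32 =638
r63=111111 pc6: +64 =702
r64=1000000 pc1: +2 =704
r65=1000001 pc2: +4 =708
r66=1000010 pc2: +4 =712
r67=1000011 pc3: +8 =720
r68=1000100 pc2: +4 =724
r69=1000101 pc3: +8 =732
r70=1000110 pc3: +8 =740
r71=1000111 pc4: +16 =756
r72=1001000 pc2: +4 =760
r73=1001001 pc3: +8 =768
r74=1001010 pc3: +8 =776
r75=1001011 pc4: +16 =792
r76=1001100 pc3: +8 =800
r77=1001101 pc4: +16 =816
r78=1001110 pc4: +16 =832
r79=1001111 pc5: +32 =864
r80=1010000 pc2: +4 =868
r81=1010001 pc3: +8 =876
r82=1010010 pc3: +8 =884
r83=1010011 pc4: +16 =900
r84=1010100 pc3: +8 =908
r85=1010101 pc4: +16 =924
r86=1010110 pc4: +16 =940
r87=1010111 pc5: +32 =972
r88=1011000 pc3: +8 =980
r89=1011001 pc4: +16 =996
r90=1011010 pc4: +16 =1012
r91=1011011 pc5: +32 =1044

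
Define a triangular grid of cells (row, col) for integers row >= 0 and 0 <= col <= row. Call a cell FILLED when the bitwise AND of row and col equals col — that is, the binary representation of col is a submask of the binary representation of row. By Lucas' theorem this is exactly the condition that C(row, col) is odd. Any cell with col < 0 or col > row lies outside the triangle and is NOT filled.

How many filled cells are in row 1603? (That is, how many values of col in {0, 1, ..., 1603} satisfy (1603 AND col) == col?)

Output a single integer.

Answer: 32

Derivation:
1603 in binary = 11001000011
popcount(1603) = number of 1-bits in 11001000011 = 5
A col c satisfies (1603 AND c) == c iff every set bit of c is also set in 1603; each of the 5 set bits of 1603 can independently be on or off in c.
count = 2^5 = 32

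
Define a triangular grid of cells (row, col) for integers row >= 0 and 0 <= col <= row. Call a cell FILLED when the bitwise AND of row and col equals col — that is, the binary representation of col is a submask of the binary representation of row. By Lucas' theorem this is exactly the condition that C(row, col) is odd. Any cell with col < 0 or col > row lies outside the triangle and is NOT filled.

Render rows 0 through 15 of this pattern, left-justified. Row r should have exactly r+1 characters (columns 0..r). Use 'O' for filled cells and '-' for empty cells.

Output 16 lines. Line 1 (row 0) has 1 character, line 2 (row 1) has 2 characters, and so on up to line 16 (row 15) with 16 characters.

Answer: O
OO
O-O
OOOO
O---O
OO--OO
O-O-O-O
OOOOOOOO
O-------O
OO------OO
O-O-----O-O
OOOO----OOOO
O---O---O---O
OO--OO--OO--OO
O-O-O-O-O-O-O-O
OOOOOOOOOOOOOOOO

Derivation:
r0=0: O
r1=1: OO
r2=10: O-O
r3=11: OOOO
r4=100: O---O
r5=101: OO--OO
r6=110: O-O-O-O
r7=111: OOOOOOOO
r8=1000: O-------O
r9=1001: OO------OO
r10=1010: O-O-----O-O
r11=1011: OOOO----OOOO
r12=1100: O---O---O---O
r13=1101: OO--OO--OO--OO
r14=1110: O-O-O-O-O-O-O-O
r15=1111: OOOOOOOOOOOOOOOO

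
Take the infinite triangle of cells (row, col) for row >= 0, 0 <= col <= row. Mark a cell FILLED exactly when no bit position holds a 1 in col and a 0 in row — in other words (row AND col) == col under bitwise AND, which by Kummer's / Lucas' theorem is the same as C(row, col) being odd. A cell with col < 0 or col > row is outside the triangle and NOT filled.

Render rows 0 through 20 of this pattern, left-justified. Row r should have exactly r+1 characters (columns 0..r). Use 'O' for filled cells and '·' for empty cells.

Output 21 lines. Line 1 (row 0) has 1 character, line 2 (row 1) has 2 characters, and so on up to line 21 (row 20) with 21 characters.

Answer: O
OO
O·O
OOOO
O···O
OO··OO
O·O·O·O
OOOOOOOO
O·······O
OO······OO
O·O·····O·O
OOOO····OOOO
O···O···O···O
OO··OO··OO··OO
O·O·O·O·O·O·O·O
OOOOOOOOOOOOOOOO
O···············O
OO··············OO
O·O·············O·O
OOOO············OOOO
O···O···········O···O

Derivation:
r0=0: O
r1=1: OO
r2=10: O·O
r3=11: OOOO
r4=100: O···O
r5=101: OO··OO
r6=110: O·O·O·O
r7=111: OOOOOOOO
r8=1000: O·······O
r9=1001: OO······OO
r10=1010: O·O·····O·O
r11=1011: OOOO····OOOO
r12=1100: O···O···O···O
r13=1101: OO··OO··OO··OO
r14=1110: O·O·O·O·O·O·O·O
r15=1111: OOOOOOOOOOOOOOOO
r16=10000: O···············O
r17=10001: OO··············OO
r18=10010: O·O·············O·O
r19=10011: OOOO············OOOO
r20=10100: O···O···········O···O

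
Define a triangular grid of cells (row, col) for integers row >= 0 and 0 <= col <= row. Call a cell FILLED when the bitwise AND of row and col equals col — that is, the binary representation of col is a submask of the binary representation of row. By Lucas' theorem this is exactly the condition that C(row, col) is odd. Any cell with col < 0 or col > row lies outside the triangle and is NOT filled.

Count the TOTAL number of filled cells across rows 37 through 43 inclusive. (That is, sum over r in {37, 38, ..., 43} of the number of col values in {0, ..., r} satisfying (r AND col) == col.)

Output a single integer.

r37=100101 pc3: +8 =8
r38=100110 pc3: +8 =16
r39=100111 pc4: +16 =32
r40=101000 pc2: +4 =36
r41=101001 pc3: +8 =44
r42=101010 pc3: +8 =52
r43=101011 pc4: +16 =68

Answer: 68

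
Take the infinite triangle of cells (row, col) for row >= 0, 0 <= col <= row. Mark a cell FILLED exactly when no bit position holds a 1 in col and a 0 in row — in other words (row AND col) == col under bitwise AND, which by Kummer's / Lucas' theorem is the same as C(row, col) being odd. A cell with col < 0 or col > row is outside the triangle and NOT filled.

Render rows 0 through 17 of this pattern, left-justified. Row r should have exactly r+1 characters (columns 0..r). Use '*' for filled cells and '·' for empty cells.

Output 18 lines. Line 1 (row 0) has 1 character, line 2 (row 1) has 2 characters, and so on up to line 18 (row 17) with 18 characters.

Answer: *
**
*·*
****
*···*
**··**
*·*·*·*
********
*·······*
**······**
*·*·····*·*
****····****
*···*···*···*
**··**··**··**
*·*·*·*·*·*·*·*
****************
*···············*
**··············**

Derivation:
r0=0: *
r1=1: **
r2=10: *·*
r3=11: ****
r4=100: *···*
r5=101: **··**
r6=110: *·*·*·*
r7=111: ********
r8=1000: *·······*
r9=1001: **······**
r10=1010: *·*·····*·*
r11=1011: ****····****
r12=1100: *···*···*···*
r13=1101: **··**··**··**
r14=1110: *·*·*·*·*·*·*·*
r15=1111: ****************
r16=10000: *···············*
r17=10001: **··············**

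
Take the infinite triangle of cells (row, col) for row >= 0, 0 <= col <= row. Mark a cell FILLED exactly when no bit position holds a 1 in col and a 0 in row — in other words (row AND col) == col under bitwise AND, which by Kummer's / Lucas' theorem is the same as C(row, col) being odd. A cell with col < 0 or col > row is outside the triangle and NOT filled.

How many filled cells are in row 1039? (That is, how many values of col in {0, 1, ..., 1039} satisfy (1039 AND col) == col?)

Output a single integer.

1039 in binary = 10000001111
popcount(1039) = number of 1-bits in 10000001111 = 5
A col c satisfies (1039 AND c) == c iff every set bit of c is also set in 1039; each of the 5 set bits of 1039 can independently be on or off in c.
count = 2^5 = 32

Answer: 32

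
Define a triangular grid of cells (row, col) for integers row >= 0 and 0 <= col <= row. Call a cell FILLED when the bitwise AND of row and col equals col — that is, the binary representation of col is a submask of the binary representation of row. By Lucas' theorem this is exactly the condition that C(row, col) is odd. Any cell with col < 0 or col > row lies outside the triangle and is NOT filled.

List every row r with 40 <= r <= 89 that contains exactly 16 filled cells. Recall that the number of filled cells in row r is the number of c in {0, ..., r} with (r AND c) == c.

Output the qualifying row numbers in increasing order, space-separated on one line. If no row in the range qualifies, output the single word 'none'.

Row r has 2^popcount(r) filled cells, so we need popcount(r) = log2(16) = 4.
Scan r = 40..89 and keep those with exactly 4 one-bits:
r=40=101000 popcount=2 -> skip
r=41=101001 popcount=3 -> skip
r=42=101010 popcount=3 -> skip
r=43=101011 popcount=4 -> KEEP
r=44=101100 popcount=3 -> skip
r=45=101101 popcount=4 -> KEEP
r=46=101110 popcount=4 -> KEEP
r=47=101111 popcount=5 -> skip
r=48=110000 popcount=2 -> skip
r=49=110001 popcount=3 -> skip
r=50=110010 popcount=3 -> skip
r=51=110011 popcount=4 -> KEEP
r=52=110100 popcount=3 -> skip
r=53=110101 popcount=4 -> KEEP
r=54=110110 popcount=4 -> KEEP
r=55=110111 popcount=5 -> skip
r=56=111000 popcount=3 -> skip
r=57=111001 popcount=4 -> KEEP
r=58=111010 popcount=4 -> KEEP
r=59=111011 popcount=5 -> skip
r=60=111100 popcount=4 -> KEEP
r=61=111101 popcount=5 -> skip
r=62=111110 popcount=5 -> skip
r=63=111111 popcount=6 -> skip
r=64=1000000 popcount=1 -> skip
r=65=1000001 popcount=2 -> skip
r=66=1000010 popcount=2 -> skip
r=67=1000011 popcount=3 -> skip
r=68=1000100 popcount=2 -> skip
r=69=1000101 popcount=3 -> skip
r=70=1000110 popcount=3 -> skip
r=71=1000111 popcount=4 -> KEEP
r=72=1001000 popcount=2 -> skip
r=73=1001001 popcount=3 -> skip
r=74=1001010 popcount=3 -> skip
r=75=1001011 popcount=4 -> KEEP
r=76=1001100 popcount=3 -> skip
r=77=1001101 popcount=4 -> KEEP
r=78=1001110 popcount=4 -> KEEP
r=79=1001111 popcount=5 -> skip
r=80=1010000 popcount=2 -> skip
r=81=1010001 popcount=3 -> skip
r=82=1010010 popcount=3 -> skip
r=83=1010011 popcount=4 -> KEEP
r=84=1010100 popcount=3 -> skip
r=85=1010101 popcount=4 -> KEEP
r=86=1010110 popcount=4 -> KEEP
r=87=1010111 popcount=5 -> skip
r=88=1011000 popcount=3 -> skip
r=89=1011001 popcount=4 -> KEEP
Kept rows: 43 45 46 51 53 54 57 58 60 71 75 77 78 83 85 86 89

Answer: 43 45 46 51 53 54 57 58 60 71 75 77 78 83 85 86 89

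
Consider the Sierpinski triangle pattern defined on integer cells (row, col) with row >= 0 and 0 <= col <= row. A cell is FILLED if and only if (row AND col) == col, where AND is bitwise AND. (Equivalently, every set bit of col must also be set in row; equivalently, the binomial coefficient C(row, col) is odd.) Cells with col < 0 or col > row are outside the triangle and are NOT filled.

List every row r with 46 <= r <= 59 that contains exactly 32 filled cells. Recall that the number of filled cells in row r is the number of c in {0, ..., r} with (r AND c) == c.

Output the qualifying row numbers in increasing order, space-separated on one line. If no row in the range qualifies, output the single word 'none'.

Row r has 2^popcount(r) filled cells, so we need popcount(r) = log2(32) = 5.
Scan r = 46..59 and keep those with exactly 5 one-bits:
r=46=101110 popcount=4 -> skip
r=47=101111 popcount=5 -> KEEP
r=48=110000 popcount=2 -> skip
r=49=110001 popcount=3 -> skip
r=50=110010 popcount=3 -> skip
r=51=110011 popcount=4 -> skip
r=52=110100 popcount=3 -> skip
r=53=110101 popcount=4 -> skip
r=54=110110 popcount=4 -> skip
r=55=110111 popcount=5 -> KEEP
r=56=111000 popcount=3 -> skip
r=57=111001 popcount=4 -> skip
r=58=111010 popcount=4 -> skip
r=59=111011 popcount=5 -> KEEP
Kept rows: 47 55 59

Answer: 47 55 59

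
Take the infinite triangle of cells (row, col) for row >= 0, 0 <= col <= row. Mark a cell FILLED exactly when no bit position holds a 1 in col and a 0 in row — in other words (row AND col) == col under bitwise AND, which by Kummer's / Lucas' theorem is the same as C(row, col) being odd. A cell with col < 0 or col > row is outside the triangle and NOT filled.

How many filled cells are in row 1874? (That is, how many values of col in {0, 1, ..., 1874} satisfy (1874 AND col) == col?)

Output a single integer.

1874 in binary = 11101010010
popcount(1874) = number of 1-bits in 11101010010 = 6
A col c satisfies (1874 AND c) == c iff every set bit of c is also set in 1874; each of the 6 set bits of 1874 can independently be on or off in c.
count = 2^6 = 64

Answer: 64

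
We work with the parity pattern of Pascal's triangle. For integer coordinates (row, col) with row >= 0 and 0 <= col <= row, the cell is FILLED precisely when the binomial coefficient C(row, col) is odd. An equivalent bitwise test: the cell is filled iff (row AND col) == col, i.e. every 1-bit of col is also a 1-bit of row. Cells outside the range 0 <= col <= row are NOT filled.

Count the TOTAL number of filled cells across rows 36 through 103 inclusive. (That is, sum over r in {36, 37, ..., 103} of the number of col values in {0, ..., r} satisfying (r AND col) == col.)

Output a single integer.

Answer: 1062

Derivation:
r36=100100 pc2: +4 =4
r37=100101 pc3: +8 =12
r38=100110 pc3: +8 =20
r39=100111 pc4: +16 =36
r40=101000 pc2: +4 =40
r41=101001 pc3: +8 =48
r42=101010 pc3: +8 =56
r43=101011 pc4: +16 =72
r44=101100 pc3: +8 =80
r45=101101 pc4: +16 =96
r46=101110 pc4: +16 =112
r47=101111 pc5: +32 =144
r48=110000 pc2: +4 =148
r49=110001 pc3: +8 =156
r50=110010 pc3: +8 =164
r51=110011 pc4: +16 =180
r52=110100 pc3: +8 =188
r53=110101 pc4: +16 =204
r54=110110 pc4: +16 =220
r55=110111 pc5: +32 =252
r56=111000 pc3: +8 =260
r57=111001 pc4: +16 =276
r58=111010 pc4: +16 =292
r59=111011 pc5: +32 =324
r60=111100 pc4: +16 =340
r61=111101 pc5: +32 =372
r62=111110 pc5: +32 =404
r63=111111 pc6: +64 =468
r64=1000000 pc1: +2 =470
r65=1000001 pc2: +4 =474
r66=1000010 pc2: +4 =478
r67=1000011 pc3: +8 =486
r68=1000100 pc2: +4 =490
r69=1000101 pc3: +8 =498
r70=1000110 pc3: +8 =506
r71=1000111 pc4: +16 =522
r72=1001000 pc2: +4 =526
r73=1001001 pc3: +8 =534
r74=1001010 pc3: +8 =542
r75=1001011 pc4: +16 =558
r76=1001100 pc3: +8 =566
r77=1001101 pc4: +16 =582
r78=1001110 pc4: +16 =598
r79=1001111 pc5: +32 =630
r80=1010000 pc2: +4 =634
r81=1010001 pc3: +8 =642
r82=1010010 pc3: +8 =650
r83=1010011 pc4: +16 =666
r84=1010100 pc3: +8 =674
r85=1010101 pc4: +16 =690
r86=1010110 pc4: +16 =706
r87=1010111 pc5: +32 =738
r88=1011000 pc3: +8 =746
r89=1011001 pc4: +16 =762
r90=1011010 pc4: +16 =778
r91=1011011 pc5: +32 =810
r92=1011100 pc4: +16 =826
r93=1011101 pc5: +32 =858
r94=1011110 pc5: +32 =890
r95=1011111 pc6: +64 =954
r96=1100000 pc2: +4 =958
r97=1100001 pc3: +8 =966
r98=1100010 pc3: +8 =974
r99=1100011 pc4: +16 =990
r100=1100100 pc3: +8 =998
r101=1100101 pc4: +16 =1014
r102=1100110 pc4: +16 =1030
r103=1100111 pc5: +32 =1062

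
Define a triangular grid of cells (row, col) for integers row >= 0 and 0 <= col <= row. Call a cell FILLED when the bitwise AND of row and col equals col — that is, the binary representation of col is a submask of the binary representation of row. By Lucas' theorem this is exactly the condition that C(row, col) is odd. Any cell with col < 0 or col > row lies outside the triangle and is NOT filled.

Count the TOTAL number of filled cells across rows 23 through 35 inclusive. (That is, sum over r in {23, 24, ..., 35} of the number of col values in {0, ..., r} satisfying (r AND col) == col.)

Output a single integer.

Answer: 142

Derivation:
r23=10111 pc4: +16 =16
r24=11000 pc2: +4 =20
r25=11001 pc3: +8 =28
r26=11010 pc3: +8 =36
r27=11011 pc4: +16 =52
r28=11100 pc3: +8 =60
r29=11101 pc4: +16 =76
r30=11110 pc4: +16 =92
r31=11111 pc5: +32 =124
r32=100000 pc1: +2 =126
r33=100001 pc2: +4 =130
r34=100010 pc2: +4 =134
r35=100011 pc3: +8 =142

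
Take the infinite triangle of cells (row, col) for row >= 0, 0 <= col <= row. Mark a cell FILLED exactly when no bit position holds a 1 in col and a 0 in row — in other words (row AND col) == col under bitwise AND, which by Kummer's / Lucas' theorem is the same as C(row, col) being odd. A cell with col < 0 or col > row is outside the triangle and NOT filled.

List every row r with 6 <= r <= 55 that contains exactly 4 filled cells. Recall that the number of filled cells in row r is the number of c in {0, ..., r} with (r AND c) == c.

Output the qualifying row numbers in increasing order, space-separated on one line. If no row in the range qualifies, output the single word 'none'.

Answer: 6 9 10 12 17 18 20 24 33 34 36 40 48

Derivation:
Row r has 2^popcount(r) filled cells, so we need popcount(r) = log2(4) = 2.
Scan r = 6..55 and keep those with exactly 2 one-bits:
r=6=110 popcount=2 -> KEEP
r=7=111 popcount=3 -> skip
r=8=1000 popcount=1 -> skip
r=9=1001 popcount=2 -> KEEP
r=10=1010 popcount=2 -> KEEP
r=11=1011 popcount=3 -> skip
r=12=1100 popcount=2 -> KEEP
r=13=1101 popcount=3 -> skip
r=14=1110 popcount=3 -> skip
r=15=1111 popcount=4 -> skip
r=16=10000 popcount=1 -> skip
r=17=10001 popcount=2 -> KEEP
r=18=10010 popcount=2 -> KEEP
r=19=10011 popcount=3 -> skip
r=20=10100 popcount=2 -> KEEP
r=21=10101 popcount=3 -> skip
r=22=10110 popcount=3 -> skip
r=23=10111 popcount=4 -> skip
r=24=11000 popcount=2 -> KEEP
r=25=11001 popcount=3 -> skip
r=26=11010 popcount=3 -> skip
r=27=11011 popcount=4 -> skip
r=28=11100 popcount=3 -> skip
r=29=11101 popcount=4 -> skip
r=30=11110 popcount=4 -> skip
r=31=11111 popcount=5 -> skip
r=32=100000 popcount=1 -> skip
r=33=100001 popcount=2 -> KEEP
r=34=100010 popcount=2 -> KEEP
r=35=100011 popcount=3 -> skip
r=36=100100 popcount=2 -> KEEP
r=37=100101 popcount=3 -> skip
r=38=100110 popcount=3 -> skip
r=39=100111 popcount=4 -> skip
r=40=101000 popcount=2 -> KEEP
r=41=101001 popcount=3 -> skip
r=42=101010 popcount=3 -> skip
r=43=101011 popcount=4 -> skip
r=44=101100 popcount=3 -> skip
r=45=101101 popcount=4 -> skip
r=46=101110 popcount=4 -> skip
r=47=101111 popcount=5 -> skip
r=48=110000 popcount=2 -> KEEP
r=49=110001 popcount=3 -> skip
r=50=110010 popcount=3 -> skip
r=51=110011 popcount=4 -> skip
r=52=110100 popcount=3 -> skip
r=53=110101 popcount=4 -> skip
r=54=110110 popcount=4 -> skip
r=55=110111 popcount=5 -> skip
Kept rows: 6 9 10 12 17 18 20 24 33 34 36 40 48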